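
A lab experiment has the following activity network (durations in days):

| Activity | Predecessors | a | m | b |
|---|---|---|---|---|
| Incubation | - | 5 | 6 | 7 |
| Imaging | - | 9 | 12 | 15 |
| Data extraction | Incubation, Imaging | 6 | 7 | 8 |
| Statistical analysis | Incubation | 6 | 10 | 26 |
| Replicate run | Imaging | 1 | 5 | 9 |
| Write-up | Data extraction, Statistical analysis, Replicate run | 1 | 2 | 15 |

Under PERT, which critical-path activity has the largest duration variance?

te_Incubation = (5 + 4·6 + 7)/6 = 36/6 = 6; σ²_Incubation = ((7−5)/6)² = 0.111
te_Imaging = (9 + 4·12 + 15)/6 = 72/6 = 12; σ²_Imaging = ((15−9)/6)² = 1.000
te_Data extraction = (6 + 4·7 + 8)/6 = 42/6 = 7; σ²_Data extraction = ((8−6)/6)² = 0.111
te_Statistical analysis = (6 + 4·10 + 26)/6 = 72/6 = 12; σ²_Statistical analysis = ((26−6)/6)² = 11.111
te_Replicate run = (1 + 4·5 + 9)/6 = 30/6 = 5; σ²_Replicate run = ((9−1)/6)² = 1.778
te_Write-up = (1 + 4·2 + 15)/6 = 24/6 = 4; σ²_Write-up = ((15−1)/6)² = 5.444

Forward pass:
ES_Incubation = 0; EF_Incubation = 6
ES_Imaging = 0; EF_Imaging = 12
ES_Data extraction = max(EF_Incubation=6, EF_Imaging=12) = 12; EF_Data extraction = 12+7 = 19
ES_Statistical analysis = 6; EF_Statistical analysis = 6+12 = 18
ES_Replicate run = 12; EF_Replicate run = 12+5 = 17
ES_Write-up = max(EF_Data extraction=19, EF_Statistical analysis=18, EF_Replicate run=17) = 19; EF_Write-up = 19+4 = 23
Expected project duration μ = 23 days. Critical path: Imaging → Data extraction → Write-up.

Variances on critical path: σ²_Imaging=1.000, σ²_Data extraction=0.111, σ²_Write-up=5.444.
Largest is σ²_Write-up = 5.444.

Write-up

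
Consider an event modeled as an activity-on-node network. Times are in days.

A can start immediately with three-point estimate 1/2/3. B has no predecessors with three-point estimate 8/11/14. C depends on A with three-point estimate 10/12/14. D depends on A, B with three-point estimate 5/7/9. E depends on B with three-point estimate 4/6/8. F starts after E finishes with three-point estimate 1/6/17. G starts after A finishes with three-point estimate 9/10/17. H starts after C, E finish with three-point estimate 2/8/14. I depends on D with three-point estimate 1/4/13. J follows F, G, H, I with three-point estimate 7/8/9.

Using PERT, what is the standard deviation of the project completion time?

te_A = (1 + 4·2 + 3)/6 = 12/6 = 2; σ²_A = ((3−1)/6)² = 0.111
te_B = (8 + 4·11 + 14)/6 = 66/6 = 11; σ²_B = ((14−8)/6)² = 1.000
te_C = (10 + 4·12 + 14)/6 = 72/6 = 12; σ²_C = ((14−10)/6)² = 0.444
te_D = (5 + 4·7 + 9)/6 = 42/6 = 7; σ²_D = ((9−5)/6)² = 0.444
te_E = (4 + 4·6 + 8)/6 = 36/6 = 6; σ²_E = ((8−4)/6)² = 0.444
te_F = (1 + 4·6 + 17)/6 = 42/6 = 7; σ²_F = ((17−1)/6)² = 7.111
te_G = (9 + 4·10 + 17)/6 = 66/6 = 11; σ²_G = ((17−9)/6)² = 1.778
te_H = (2 + 4·8 + 14)/6 = 48/6 = 8; σ²_H = ((14−2)/6)² = 4.000
te_I = (1 + 4·4 + 13)/6 = 30/6 = 5; σ²_I = ((13−1)/6)² = 4.000
te_J = (7 + 4·8 + 9)/6 = 48/6 = 8; σ²_J = ((9−7)/6)² = 0.111

Forward pass:
ES_A = 0; EF_A = 2
ES_B = 0; EF_B = 11
ES_C = 2; EF_C = 2+12 = 14
ES_D = max(EF_A=2, EF_B=11) = 11; EF_D = 11+7 = 18
ES_E = 11; EF_E = 11+6 = 17
ES_F = 17; EF_F = 17+7 = 24
ES_G = 2; EF_G = 2+11 = 13
ES_H = max(EF_C=14, EF_E=17) = 17; EF_H = 17+8 = 25
ES_I = 18; EF_I = 18+5 = 23
ES_J = max(EF_F=24, EF_G=13, EF_H=25, EF_I=23) = 25; EF_J = 25+8 = 33
Expected project duration μ = 33 days. Critical path: B → E → H → J.

Variance along critical path = 1.000 + 0.444 + 4.000 + 0.111 = 5.556
σ = √5.556 = 2.357 days

2.36 days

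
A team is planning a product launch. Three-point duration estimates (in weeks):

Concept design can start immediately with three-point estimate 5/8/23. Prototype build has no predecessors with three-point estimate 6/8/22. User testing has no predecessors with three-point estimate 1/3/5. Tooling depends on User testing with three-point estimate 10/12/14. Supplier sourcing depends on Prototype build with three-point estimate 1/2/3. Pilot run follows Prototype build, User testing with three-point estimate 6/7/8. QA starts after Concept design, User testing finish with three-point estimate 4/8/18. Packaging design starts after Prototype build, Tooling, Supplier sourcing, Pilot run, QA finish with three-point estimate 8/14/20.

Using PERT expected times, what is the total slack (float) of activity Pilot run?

te_Concept design = (5 + 4·8 + 23)/6 = 60/6 = 10
te_Prototype build = (6 + 4·8 + 22)/6 = 60/6 = 10
te_User testing = (1 + 4·3 + 5)/6 = 18/6 = 3
te_Tooling = (10 + 4·12 + 14)/6 = 72/6 = 12
te_Supplier sourcing = (1 + 4·2 + 3)/6 = 12/6 = 2
te_Pilot run = (6 + 4·7 + 8)/6 = 42/6 = 7
te_QA = (4 + 4·8 + 18)/6 = 54/6 = 9
te_Packaging design = (8 + 4·14 + 20)/6 = 84/6 = 14

Forward pass:
ES_Concept design = 0; EF_Concept design = 10
ES_Prototype build = 0; EF_Prototype build = 10
ES_User testing = 0; EF_User testing = 3
ES_Tooling = 3; EF_Tooling = 3+12 = 15
ES_Supplier sourcing = 10; EF_Supplier sourcing = 10+2 = 12
ES_Pilot run = max(EF_Prototype build=10, EF_User testing=3) = 10; EF_Pilot run = 10+7 = 17
ES_QA = max(EF_Concept design=10, EF_User testing=3) = 10; EF_QA = 10+9 = 19
ES_Packaging design = max(EF_Prototype build=10, EF_Tooling=15, EF_Supplier sourcing=12, EF_Pilot run=17, EF_QA=19) = 19; EF_Packaging design = 19+14 = 33
Expected project duration μ = 33 weeks. Critical path: Concept design → QA → Packaging design.

Backward pass:
LF_Packaging design = 33; LS_Packaging design = 33−14 = 19
LF_QA = LS_Packaging design = 19; LS_QA = 19−9 = 10
LF_Pilot run = LS_Packaging design = 19; LS_Pilot run = 19−7 = 12
LF_Supplier sourcing = LS_Packaging design = 19; LS_Supplier sourcing = 19−2 = 17
LF_Tooling = LS_Packaging design = 19; LS_Tooling = 19−12 = 7
LF_User testing = min(LS_Tooling=7, LS_Pilot run=12, LS_QA=10) = 7; LS_User testing = 7−3 = 4
LF_Prototype build = min(LS_Supplier sourcing=17, LS_Pilot run=12, LS_Packaging design=19) = 12; LS_Prototype build = 12−10 = 2
LF_Concept design = LS_QA = 10; LS_Concept design = 10−10 = 0
Slack_Pilot run = LS_Pilot run − ES_Pilot run = 12 − 10 = 2

2 weeks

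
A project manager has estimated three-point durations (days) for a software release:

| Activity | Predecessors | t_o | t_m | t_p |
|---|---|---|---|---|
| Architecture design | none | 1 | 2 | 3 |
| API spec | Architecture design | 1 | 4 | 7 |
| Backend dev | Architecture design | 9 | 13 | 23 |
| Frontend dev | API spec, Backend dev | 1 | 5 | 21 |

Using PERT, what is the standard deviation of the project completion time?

te_Architecture design = (1 + 4·2 + 3)/6 = 12/6 = 2; σ²_Architecture design = ((3−1)/6)² = 0.111
te_API spec = (1 + 4·4 + 7)/6 = 24/6 = 4; σ²_API spec = ((7−1)/6)² = 1.000
te_Backend dev = (9 + 4·13 + 23)/6 = 84/6 = 14; σ²_Backend dev = ((23−9)/6)² = 5.444
te_Frontend dev = (1 + 4·5 + 21)/6 = 42/6 = 7; σ²_Frontend dev = ((21−1)/6)² = 11.111

Forward pass:
ES_Architecture design = 0; EF_Architecture design = 2
ES_API spec = 2; EF_API spec = 2+4 = 6
ES_Backend dev = 2; EF_Backend dev = 2+14 = 16
ES_Frontend dev = max(EF_API spec=6, EF_Backend dev=16) = 16; EF_Frontend dev = 16+7 = 23
Expected project duration μ = 23 days. Critical path: Architecture design → Backend dev → Frontend dev.

Variance along critical path = 0.111 + 5.444 + 11.111 = 16.667
σ = √16.667 = 4.082 days

4.08 days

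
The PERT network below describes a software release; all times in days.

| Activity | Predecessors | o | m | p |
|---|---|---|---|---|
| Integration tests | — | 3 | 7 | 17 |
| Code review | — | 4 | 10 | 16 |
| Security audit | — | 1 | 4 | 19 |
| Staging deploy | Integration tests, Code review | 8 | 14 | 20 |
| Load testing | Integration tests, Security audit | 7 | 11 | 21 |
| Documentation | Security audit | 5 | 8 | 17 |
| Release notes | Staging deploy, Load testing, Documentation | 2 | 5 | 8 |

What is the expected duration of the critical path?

29 days

te_Integration tests = (3 + 4·7 + 17)/6 = 48/6 = 8
te_Code review = (4 + 4·10 + 16)/6 = 60/6 = 10
te_Security audit = (1 + 4·4 + 19)/6 = 36/6 = 6
te_Staging deploy = (8 + 4·14 + 20)/6 = 84/6 = 14
te_Load testing = (7 + 4·11 + 21)/6 = 72/6 = 12
te_Documentation = (5 + 4·8 + 17)/6 = 54/6 = 9
te_Release notes = (2 + 4·5 + 8)/6 = 30/6 = 5

Forward pass:
ES_Integration tests = 0; EF_Integration tests = 8
ES_Code review = 0; EF_Code review = 10
ES_Security audit = 0; EF_Security audit = 6
ES_Staging deploy = max(EF_Integration tests=8, EF_Code review=10) = 10; EF_Staging deploy = 10+14 = 24
ES_Load testing = max(EF_Integration tests=8, EF_Security audit=6) = 8; EF_Load testing = 8+12 = 20
ES_Documentation = 6; EF_Documentation = 6+9 = 15
ES_Release notes = max(EF_Staging deploy=24, EF_Load testing=20, EF_Documentation=15) = 24; EF_Release notes = 24+5 = 29
Expected project duration μ = 29 days. Critical path: Code review → Staging deploy → Release notes.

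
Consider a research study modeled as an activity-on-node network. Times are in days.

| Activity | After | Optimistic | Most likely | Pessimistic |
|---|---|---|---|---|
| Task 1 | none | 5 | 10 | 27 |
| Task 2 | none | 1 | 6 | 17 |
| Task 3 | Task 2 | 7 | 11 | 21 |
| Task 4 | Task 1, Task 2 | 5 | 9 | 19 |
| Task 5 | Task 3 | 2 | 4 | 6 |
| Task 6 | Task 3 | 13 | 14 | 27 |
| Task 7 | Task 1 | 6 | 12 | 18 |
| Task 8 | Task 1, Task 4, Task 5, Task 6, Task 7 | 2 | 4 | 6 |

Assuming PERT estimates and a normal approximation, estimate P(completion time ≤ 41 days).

te_Task 1 = (5 + 4·10 + 27)/6 = 72/6 = 12; σ²_Task 1 = ((27−5)/6)² = 13.444
te_Task 2 = (1 + 4·6 + 17)/6 = 42/6 = 7; σ²_Task 2 = ((17−1)/6)² = 7.111
te_Task 3 = (7 + 4·11 + 21)/6 = 72/6 = 12; σ²_Task 3 = ((21−7)/6)² = 5.444
te_Task 4 = (5 + 4·9 + 19)/6 = 60/6 = 10; σ²_Task 4 = ((19−5)/6)² = 5.444
te_Task 5 = (2 + 4·4 + 6)/6 = 24/6 = 4; σ²_Task 5 = ((6−2)/6)² = 0.444
te_Task 6 = (13 + 4·14 + 27)/6 = 96/6 = 16; σ²_Task 6 = ((27−13)/6)² = 5.444
te_Task 7 = (6 + 4·12 + 18)/6 = 72/6 = 12; σ²_Task 7 = ((18−6)/6)² = 4.000
te_Task 8 = (2 + 4·4 + 6)/6 = 24/6 = 4; σ²_Task 8 = ((6−2)/6)² = 0.444

Forward pass:
ES_Task 1 = 0; EF_Task 1 = 12
ES_Task 2 = 0; EF_Task 2 = 7
ES_Task 3 = 7; EF_Task 3 = 7+12 = 19
ES_Task 4 = max(EF_Task 1=12, EF_Task 2=7) = 12; EF_Task 4 = 12+10 = 22
ES_Task 5 = 19; EF_Task 5 = 19+4 = 23
ES_Task 6 = 19; EF_Task 6 = 19+16 = 35
ES_Task 7 = 12; EF_Task 7 = 12+12 = 24
ES_Task 8 = max(EF_Task 1=12, EF_Task 4=22, EF_Task 5=23, EF_Task 6=35, EF_Task 7=24) = 35; EF_Task 8 = 35+4 = 39
Expected project duration μ = 39 days. Critical path: Task 2 → Task 3 → Task 6 → Task 8.

Variance along critical path = 7.111 + 5.444 + 5.444 + 0.444 = 18.444; σ = √18.444 = 4.295 days.
Z = (41 − 39) / 4.295 = 0.466
P(T ≤ 41) = Φ(0.466) ≈ 0.679

0.679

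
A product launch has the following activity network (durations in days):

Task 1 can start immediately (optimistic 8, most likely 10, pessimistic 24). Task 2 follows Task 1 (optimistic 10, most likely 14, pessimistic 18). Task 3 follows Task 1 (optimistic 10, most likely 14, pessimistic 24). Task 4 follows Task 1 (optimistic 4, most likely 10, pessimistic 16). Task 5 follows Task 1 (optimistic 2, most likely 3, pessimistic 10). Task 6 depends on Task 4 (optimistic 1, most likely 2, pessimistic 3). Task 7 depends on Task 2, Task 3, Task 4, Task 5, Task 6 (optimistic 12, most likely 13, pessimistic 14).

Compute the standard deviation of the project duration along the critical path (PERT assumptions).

te_Task 1 = (8 + 4·10 + 24)/6 = 72/6 = 12; σ²_Task 1 = ((24−8)/6)² = 7.111
te_Task 2 = (10 + 4·14 + 18)/6 = 84/6 = 14; σ²_Task 2 = ((18−10)/6)² = 1.778
te_Task 3 = (10 + 4·14 + 24)/6 = 90/6 = 15; σ²_Task 3 = ((24−10)/6)² = 5.444
te_Task 4 = (4 + 4·10 + 16)/6 = 60/6 = 10; σ²_Task 4 = ((16−4)/6)² = 4.000
te_Task 5 = (2 + 4·3 + 10)/6 = 24/6 = 4; σ²_Task 5 = ((10−2)/6)² = 1.778
te_Task 6 = (1 + 4·2 + 3)/6 = 12/6 = 2; σ²_Task 6 = ((3−1)/6)² = 0.111
te_Task 7 = (12 + 4·13 + 14)/6 = 78/6 = 13; σ²_Task 7 = ((14−12)/6)² = 0.111

Forward pass:
ES_Task 1 = 0; EF_Task 1 = 12
ES_Task 2 = 12; EF_Task 2 = 12+14 = 26
ES_Task 3 = 12; EF_Task 3 = 12+15 = 27
ES_Task 4 = 12; EF_Task 4 = 12+10 = 22
ES_Task 5 = 12; EF_Task 5 = 12+4 = 16
ES_Task 6 = 22; EF_Task 6 = 22+2 = 24
ES_Task 7 = max(EF_Task 2=26, EF_Task 3=27, EF_Task 4=22, EF_Task 5=16, EF_Task 6=24) = 27; EF_Task 7 = 27+13 = 40
Expected project duration μ = 40 days. Critical path: Task 1 → Task 3 → Task 7.

Variance along critical path = 7.111 + 5.444 + 0.111 = 12.667
σ = √12.667 = 3.559 days

3.56 days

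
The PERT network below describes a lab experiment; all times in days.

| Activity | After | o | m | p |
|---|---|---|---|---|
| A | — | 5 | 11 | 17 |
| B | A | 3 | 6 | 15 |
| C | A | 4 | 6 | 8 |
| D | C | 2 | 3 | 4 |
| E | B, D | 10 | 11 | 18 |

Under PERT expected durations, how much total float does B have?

te_A = (5 + 4·11 + 17)/6 = 66/6 = 11
te_B = (3 + 4·6 + 15)/6 = 42/6 = 7
te_C = (4 + 4·6 + 8)/6 = 36/6 = 6
te_D = (2 + 4·3 + 4)/6 = 18/6 = 3
te_E = (10 + 4·11 + 18)/6 = 72/6 = 12

Forward pass:
ES_A = 0; EF_A = 11
ES_B = 11; EF_B = 11+7 = 18
ES_C = 11; EF_C = 11+6 = 17
ES_D = 17; EF_D = 17+3 = 20
ES_E = max(EF_B=18, EF_D=20) = 20; EF_E = 20+12 = 32
Expected project duration μ = 32 days. Critical path: A → C → D → E.

Backward pass:
LF_E = 32; LS_E = 32−12 = 20
LF_D = LS_E = 20; LS_D = 20−3 = 17
LF_C = LS_D = 17; LS_C = 17−6 = 11
LF_B = LS_E = 20; LS_B = 20−7 = 13
LF_A = min(LS_B=13, LS_C=11) = 11; LS_A = 11−11 = 0
Slack_B = LS_B − ES_B = 13 − 11 = 2

2 days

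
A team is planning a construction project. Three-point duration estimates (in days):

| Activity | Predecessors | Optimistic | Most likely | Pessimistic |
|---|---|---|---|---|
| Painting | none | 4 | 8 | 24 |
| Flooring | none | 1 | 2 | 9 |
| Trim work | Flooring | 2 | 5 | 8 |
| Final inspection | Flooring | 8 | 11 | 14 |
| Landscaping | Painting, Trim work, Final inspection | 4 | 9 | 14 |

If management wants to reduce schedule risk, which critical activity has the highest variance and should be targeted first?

te_Painting = (4 + 4·8 + 24)/6 = 60/6 = 10; σ²_Painting = ((24−4)/6)² = 11.111
te_Flooring = (1 + 4·2 + 9)/6 = 18/6 = 3; σ²_Flooring = ((9−1)/6)² = 1.778
te_Trim work = (2 + 4·5 + 8)/6 = 30/6 = 5; σ²_Trim work = ((8−2)/6)² = 1.000
te_Final inspection = (8 + 4·11 + 14)/6 = 66/6 = 11; σ²_Final inspection = ((14−8)/6)² = 1.000
te_Landscaping = (4 + 4·9 + 14)/6 = 54/6 = 9; σ²_Landscaping = ((14−4)/6)² = 2.778

Forward pass:
ES_Painting = 0; EF_Painting = 10
ES_Flooring = 0; EF_Flooring = 3
ES_Trim work = 3; EF_Trim work = 3+5 = 8
ES_Final inspection = 3; EF_Final inspection = 3+11 = 14
ES_Landscaping = max(EF_Painting=10, EF_Trim work=8, EF_Final inspection=14) = 14; EF_Landscaping = 14+9 = 23
Expected project duration μ = 23 days. Critical path: Flooring → Final inspection → Landscaping.

Variances on critical path: σ²_Flooring=1.778, σ²_Final inspection=1.000, σ²_Landscaping=2.778.
Largest is σ²_Landscaping = 2.778.

Landscaping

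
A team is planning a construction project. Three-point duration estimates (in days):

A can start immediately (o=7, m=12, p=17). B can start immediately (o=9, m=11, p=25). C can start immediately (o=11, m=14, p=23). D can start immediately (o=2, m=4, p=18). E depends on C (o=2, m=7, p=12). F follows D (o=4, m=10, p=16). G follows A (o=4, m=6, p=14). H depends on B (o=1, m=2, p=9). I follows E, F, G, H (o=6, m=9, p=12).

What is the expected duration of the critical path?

te_A = (7 + 4·12 + 17)/6 = 72/6 = 12
te_B = (9 + 4·11 + 25)/6 = 78/6 = 13
te_C = (11 + 4·14 + 23)/6 = 90/6 = 15
te_D = (2 + 4·4 + 18)/6 = 36/6 = 6
te_E = (2 + 4·7 + 12)/6 = 42/6 = 7
te_F = (4 + 4·10 + 16)/6 = 60/6 = 10
te_G = (4 + 4·6 + 14)/6 = 42/6 = 7
te_H = (1 + 4·2 + 9)/6 = 18/6 = 3
te_I = (6 + 4·9 + 12)/6 = 54/6 = 9

Forward pass:
ES_A = 0; EF_A = 12
ES_B = 0; EF_B = 13
ES_C = 0; EF_C = 15
ES_D = 0; EF_D = 6
ES_E = 15; EF_E = 15+7 = 22
ES_F = 6; EF_F = 6+10 = 16
ES_G = 12; EF_G = 12+7 = 19
ES_H = 13; EF_H = 13+3 = 16
ES_I = max(EF_E=22, EF_F=16, EF_G=19, EF_H=16) = 22; EF_I = 22+9 = 31
Expected project duration μ = 31 days. Critical path: C → E → I.

31 days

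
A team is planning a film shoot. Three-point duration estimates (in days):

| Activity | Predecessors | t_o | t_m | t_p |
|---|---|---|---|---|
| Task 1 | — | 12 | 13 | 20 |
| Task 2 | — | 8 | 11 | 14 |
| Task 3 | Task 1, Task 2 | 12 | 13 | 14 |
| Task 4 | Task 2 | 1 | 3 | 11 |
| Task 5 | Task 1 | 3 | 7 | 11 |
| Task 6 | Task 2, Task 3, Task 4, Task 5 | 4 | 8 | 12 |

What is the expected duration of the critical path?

te_Task 1 = (12 + 4·13 + 20)/6 = 84/6 = 14
te_Task 2 = (8 + 4·11 + 14)/6 = 66/6 = 11
te_Task 3 = (12 + 4·13 + 14)/6 = 78/6 = 13
te_Task 4 = (1 + 4·3 + 11)/6 = 24/6 = 4
te_Task 5 = (3 + 4·7 + 11)/6 = 42/6 = 7
te_Task 6 = (4 + 4·8 + 12)/6 = 48/6 = 8

Forward pass:
ES_Task 1 = 0; EF_Task 1 = 14
ES_Task 2 = 0; EF_Task 2 = 11
ES_Task 3 = max(EF_Task 1=14, EF_Task 2=11) = 14; EF_Task 3 = 14+13 = 27
ES_Task 4 = 11; EF_Task 4 = 11+4 = 15
ES_Task 5 = 14; EF_Task 5 = 14+7 = 21
ES_Task 6 = max(EF_Task 2=11, EF_Task 3=27, EF_Task 4=15, EF_Task 5=21) = 27; EF_Task 6 = 27+8 = 35
Expected project duration μ = 35 days. Critical path: Task 1 → Task 3 → Task 6.

35 days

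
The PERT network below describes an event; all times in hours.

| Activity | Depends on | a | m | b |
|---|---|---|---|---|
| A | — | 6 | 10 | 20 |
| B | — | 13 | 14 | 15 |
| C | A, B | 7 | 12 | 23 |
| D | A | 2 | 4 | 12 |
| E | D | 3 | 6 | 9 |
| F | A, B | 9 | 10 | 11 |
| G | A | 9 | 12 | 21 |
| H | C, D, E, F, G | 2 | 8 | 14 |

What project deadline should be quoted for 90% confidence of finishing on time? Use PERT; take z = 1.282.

te_A = (6 + 4·10 + 20)/6 = 66/6 = 11; σ²_A = ((20−6)/6)² = 5.444
te_B = (13 + 4·14 + 15)/6 = 84/6 = 14; σ²_B = ((15−13)/6)² = 0.111
te_C = (7 + 4·12 + 23)/6 = 78/6 = 13; σ²_C = ((23−7)/6)² = 7.111
te_D = (2 + 4·4 + 12)/6 = 30/6 = 5; σ²_D = ((12−2)/6)² = 2.778
te_E = (3 + 4·6 + 9)/6 = 36/6 = 6; σ²_E = ((9−3)/6)² = 1.000
te_F = (9 + 4·10 + 11)/6 = 60/6 = 10; σ²_F = ((11−9)/6)² = 0.111
te_G = (9 + 4·12 + 21)/6 = 78/6 = 13; σ²_G = ((21−9)/6)² = 4.000
te_H = (2 + 4·8 + 14)/6 = 48/6 = 8; σ²_H = ((14−2)/6)² = 4.000

Forward pass:
ES_A = 0; EF_A = 11
ES_B = 0; EF_B = 14
ES_C = max(EF_A=11, EF_B=14) = 14; EF_C = 14+13 = 27
ES_D = 11; EF_D = 11+5 = 16
ES_E = 16; EF_E = 16+6 = 22
ES_F = max(EF_A=11, EF_B=14) = 14; EF_F = 14+10 = 24
ES_G = 11; EF_G = 11+13 = 24
ES_H = max(EF_C=27, EF_D=16, EF_E=22, EF_F=24, EF_G=24) = 27; EF_H = 27+8 = 35
Expected project duration μ = 35 hours. Critical path: B → C → H.

Variance along critical path = 0.111 + 7.111 + 4.000 = 11.222; σ = 3.350 hours.
D = μ + z·σ = 35 + 1.282·3.350 = 39.3 hours

39.3 hours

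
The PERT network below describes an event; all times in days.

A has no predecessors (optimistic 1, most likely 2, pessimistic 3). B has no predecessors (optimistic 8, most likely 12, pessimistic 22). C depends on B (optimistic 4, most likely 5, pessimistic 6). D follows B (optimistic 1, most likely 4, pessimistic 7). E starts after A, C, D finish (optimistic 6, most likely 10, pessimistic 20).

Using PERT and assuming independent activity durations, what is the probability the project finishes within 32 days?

0.817

te_A = (1 + 4·2 + 3)/6 = 12/6 = 2; σ²_A = ((3−1)/6)² = 0.111
te_B = (8 + 4·12 + 22)/6 = 78/6 = 13; σ²_B = ((22−8)/6)² = 5.444
te_C = (4 + 4·5 + 6)/6 = 30/6 = 5; σ²_C = ((6−4)/6)² = 0.111
te_D = (1 + 4·4 + 7)/6 = 24/6 = 4; σ²_D = ((7−1)/6)² = 1.000
te_E = (6 + 4·10 + 20)/6 = 66/6 = 11; σ²_E = ((20−6)/6)² = 5.444

Forward pass:
ES_A = 0; EF_A = 2
ES_B = 0; EF_B = 13
ES_C = 13; EF_C = 13+5 = 18
ES_D = 13; EF_D = 13+4 = 17
ES_E = max(EF_A=2, EF_C=18, EF_D=17) = 18; EF_E = 18+11 = 29
Expected project duration μ = 29 days. Critical path: B → C → E.

Variance along critical path = 5.444 + 0.111 + 5.444 = 11.000; σ = √11.000 = 3.317 days.
Z = (32 − 29) / 3.317 = 0.905
P(T ≤ 32) = Φ(0.905) ≈ 0.817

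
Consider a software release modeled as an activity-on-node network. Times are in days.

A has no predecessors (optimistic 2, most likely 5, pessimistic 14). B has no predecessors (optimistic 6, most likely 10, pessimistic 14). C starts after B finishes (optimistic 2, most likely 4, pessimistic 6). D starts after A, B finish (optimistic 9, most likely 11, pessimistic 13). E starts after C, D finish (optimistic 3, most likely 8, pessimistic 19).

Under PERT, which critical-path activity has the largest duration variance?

E

te_A = (2 + 4·5 + 14)/6 = 36/6 = 6; σ²_A = ((14−2)/6)² = 4.000
te_B = (6 + 4·10 + 14)/6 = 60/6 = 10; σ²_B = ((14−6)/6)² = 1.778
te_C = (2 + 4·4 + 6)/6 = 24/6 = 4; σ²_C = ((6−2)/6)² = 0.444
te_D = (9 + 4·11 + 13)/6 = 66/6 = 11; σ²_D = ((13−9)/6)² = 0.444
te_E = (3 + 4·8 + 19)/6 = 54/6 = 9; σ²_E = ((19−3)/6)² = 7.111

Forward pass:
ES_A = 0; EF_A = 6
ES_B = 0; EF_B = 10
ES_C = 10; EF_C = 10+4 = 14
ES_D = max(EF_A=6, EF_B=10) = 10; EF_D = 10+11 = 21
ES_E = max(EF_C=14, EF_D=21) = 21; EF_E = 21+9 = 30
Expected project duration μ = 30 days. Critical path: B → D → E.

Variances on critical path: σ²_B=1.778, σ²_D=0.444, σ²_E=7.111.
Largest is σ²_E = 7.111.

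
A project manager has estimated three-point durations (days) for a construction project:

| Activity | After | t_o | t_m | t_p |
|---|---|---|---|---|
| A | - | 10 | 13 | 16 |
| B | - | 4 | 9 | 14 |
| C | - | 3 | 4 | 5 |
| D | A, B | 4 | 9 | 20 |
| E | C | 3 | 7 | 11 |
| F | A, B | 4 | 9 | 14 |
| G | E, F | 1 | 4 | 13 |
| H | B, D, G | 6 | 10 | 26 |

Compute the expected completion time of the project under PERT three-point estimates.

te_A = (10 + 4·13 + 16)/6 = 78/6 = 13
te_B = (4 + 4·9 + 14)/6 = 54/6 = 9
te_C = (3 + 4·4 + 5)/6 = 24/6 = 4
te_D = (4 + 4·9 + 20)/6 = 60/6 = 10
te_E = (3 + 4·7 + 11)/6 = 42/6 = 7
te_F = (4 + 4·9 + 14)/6 = 54/6 = 9
te_G = (1 + 4·4 + 13)/6 = 30/6 = 5
te_H = (6 + 4·10 + 26)/6 = 72/6 = 12

Forward pass:
ES_A = 0; EF_A = 13
ES_B = 0; EF_B = 9
ES_C = 0; EF_C = 4
ES_D = max(EF_A=13, EF_B=9) = 13; EF_D = 13+10 = 23
ES_E = 4; EF_E = 4+7 = 11
ES_F = max(EF_A=13, EF_B=9) = 13; EF_F = 13+9 = 22
ES_G = max(EF_E=11, EF_F=22) = 22; EF_G = 22+5 = 27
ES_H = max(EF_B=9, EF_D=23, EF_G=27) = 27; EF_H = 27+12 = 39
Expected project duration μ = 39 days. Critical path: A → F → G → H.

39 days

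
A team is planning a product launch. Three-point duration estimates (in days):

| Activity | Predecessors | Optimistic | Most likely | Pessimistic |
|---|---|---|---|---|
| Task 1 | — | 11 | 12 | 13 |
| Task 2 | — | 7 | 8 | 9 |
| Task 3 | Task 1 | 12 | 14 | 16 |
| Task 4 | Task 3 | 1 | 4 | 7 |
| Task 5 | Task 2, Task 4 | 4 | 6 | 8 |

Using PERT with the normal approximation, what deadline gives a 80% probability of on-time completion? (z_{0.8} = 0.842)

te_Task 1 = (11 + 4·12 + 13)/6 = 72/6 = 12; σ²_Task 1 = ((13−11)/6)² = 0.111
te_Task 2 = (7 + 4·8 + 9)/6 = 48/6 = 8; σ²_Task 2 = ((9−7)/6)² = 0.111
te_Task 3 = (12 + 4·14 + 16)/6 = 84/6 = 14; σ²_Task 3 = ((16−12)/6)² = 0.444
te_Task 4 = (1 + 4·4 + 7)/6 = 24/6 = 4; σ²_Task 4 = ((7−1)/6)² = 1.000
te_Task 5 = (4 + 4·6 + 8)/6 = 36/6 = 6; σ²_Task 5 = ((8−4)/6)² = 0.444

Forward pass:
ES_Task 1 = 0; EF_Task 1 = 12
ES_Task 2 = 0; EF_Task 2 = 8
ES_Task 3 = 12; EF_Task 3 = 12+14 = 26
ES_Task 4 = 26; EF_Task 4 = 26+4 = 30
ES_Task 5 = max(EF_Task 2=8, EF_Task 4=30) = 30; EF_Task 5 = 30+6 = 36
Expected project duration μ = 36 days. Critical path: Task 1 → Task 3 → Task 4 → Task 5.

Variance along critical path = 0.111 + 0.444 + 1.000 + 0.444 = 2.000; σ = 1.414 days.
D = μ + z·σ = 36 + 0.842·1.414 = 37.2 days

37.2 days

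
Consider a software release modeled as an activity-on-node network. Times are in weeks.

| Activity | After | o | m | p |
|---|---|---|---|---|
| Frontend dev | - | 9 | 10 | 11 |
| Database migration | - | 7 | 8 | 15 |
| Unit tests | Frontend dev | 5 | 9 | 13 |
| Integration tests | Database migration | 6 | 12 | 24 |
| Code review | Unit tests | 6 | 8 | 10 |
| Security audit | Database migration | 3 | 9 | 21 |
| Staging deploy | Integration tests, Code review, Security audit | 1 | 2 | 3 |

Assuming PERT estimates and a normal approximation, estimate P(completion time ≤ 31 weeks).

0.900

te_Frontend dev = (9 + 4·10 + 11)/6 = 60/6 = 10; σ²_Frontend dev = ((11−9)/6)² = 0.111
te_Database migration = (7 + 4·8 + 15)/6 = 54/6 = 9; σ²_Database migration = ((15−7)/6)² = 1.778
te_Unit tests = (5 + 4·9 + 13)/6 = 54/6 = 9; σ²_Unit tests = ((13−5)/6)² = 1.778
te_Integration tests = (6 + 4·12 + 24)/6 = 78/6 = 13; σ²_Integration tests = ((24−6)/6)² = 9.000
te_Code review = (6 + 4·8 + 10)/6 = 48/6 = 8; σ²_Code review = ((10−6)/6)² = 0.444
te_Security audit = (3 + 4·9 + 21)/6 = 60/6 = 10; σ²_Security audit = ((21−3)/6)² = 9.000
te_Staging deploy = (1 + 4·2 + 3)/6 = 12/6 = 2; σ²_Staging deploy = ((3−1)/6)² = 0.111

Forward pass:
ES_Frontend dev = 0; EF_Frontend dev = 10
ES_Database migration = 0; EF_Database migration = 9
ES_Unit tests = 10; EF_Unit tests = 10+9 = 19
ES_Integration tests = 9; EF_Integration tests = 9+13 = 22
ES_Code review = 19; EF_Code review = 19+8 = 27
ES_Security audit = 9; EF_Security audit = 9+10 = 19
ES_Staging deploy = max(EF_Integration tests=22, EF_Code review=27, EF_Security audit=19) = 27; EF_Staging deploy = 27+2 = 29
Expected project duration μ = 29 weeks. Critical path: Frontend dev → Unit tests → Code review → Staging deploy.

Variance along critical path = 0.111 + 1.778 + 0.444 + 0.111 = 2.444; σ = √2.444 = 1.563 weeks.
Z = (31 − 29) / 1.563 = 1.279
P(T ≤ 31) = Φ(1.279) ≈ 0.900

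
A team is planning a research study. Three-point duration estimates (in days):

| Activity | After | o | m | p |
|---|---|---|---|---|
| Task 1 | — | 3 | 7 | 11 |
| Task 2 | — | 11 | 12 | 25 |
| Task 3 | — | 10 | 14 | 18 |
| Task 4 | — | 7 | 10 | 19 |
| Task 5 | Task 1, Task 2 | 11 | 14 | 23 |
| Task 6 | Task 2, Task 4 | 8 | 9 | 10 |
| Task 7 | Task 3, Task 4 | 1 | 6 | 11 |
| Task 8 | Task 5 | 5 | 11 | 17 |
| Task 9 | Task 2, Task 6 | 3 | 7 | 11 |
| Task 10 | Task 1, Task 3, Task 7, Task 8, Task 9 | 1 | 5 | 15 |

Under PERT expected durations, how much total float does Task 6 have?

te_Task 1 = (3 + 4·7 + 11)/6 = 42/6 = 7
te_Task 2 = (11 + 4·12 + 25)/6 = 84/6 = 14
te_Task 3 = (10 + 4·14 + 18)/6 = 84/6 = 14
te_Task 4 = (7 + 4·10 + 19)/6 = 66/6 = 11
te_Task 5 = (11 + 4·14 + 23)/6 = 90/6 = 15
te_Task 6 = (8 + 4·9 + 10)/6 = 54/6 = 9
te_Task 7 = (1 + 4·6 + 11)/6 = 36/6 = 6
te_Task 8 = (5 + 4·11 + 17)/6 = 66/6 = 11
te_Task 9 = (3 + 4·7 + 11)/6 = 42/6 = 7
te_Task 10 = (1 + 4·5 + 15)/6 = 36/6 = 6

Forward pass:
ES_Task 1 = 0; EF_Task 1 = 7
ES_Task 2 = 0; EF_Task 2 = 14
ES_Task 3 = 0; EF_Task 3 = 14
ES_Task 4 = 0; EF_Task 4 = 11
ES_Task 5 = max(EF_Task 1=7, EF_Task 2=14) = 14; EF_Task 5 = 14+15 = 29
ES_Task 6 = max(EF_Task 2=14, EF_Task 4=11) = 14; EF_Task 6 = 14+9 = 23
ES_Task 7 = max(EF_Task 3=14, EF_Task 4=11) = 14; EF_Task 7 = 14+6 = 20
ES_Task 8 = 29; EF_Task 8 = 29+11 = 40
ES_Task 9 = max(EF_Task 2=14, EF_Task 6=23) = 23; EF_Task 9 = 23+7 = 30
ES_Task 10 = max(EF_Task 1=7, EF_Task 3=14, EF_Task 7=20, EF_Task 8=40, EF_Task 9=30) = 40; EF_Task 10 = 40+6 = 46
Expected project duration μ = 46 days. Critical path: Task 2 → Task 5 → Task 8 → Task 10.

Backward pass:
LF_Task 10 = 46; LS_Task 10 = 46−6 = 40
LF_Task 9 = LS_Task 10 = 40; LS_Task 9 = 40−7 = 33
LF_Task 8 = LS_Task 10 = 40; LS_Task 8 = 40−11 = 29
LF_Task 7 = LS_Task 10 = 40; LS_Task 7 = 40−6 = 34
LF_Task 6 = LS_Task 9 = 33; LS_Task 6 = 33−9 = 24
LF_Task 5 = LS_Task 8 = 29; LS_Task 5 = 29−15 = 14
LF_Task 4 = min(LS_Task 6=24, LS_Task 7=34) = 24; LS_Task 4 = 24−11 = 13
LF_Task 3 = min(LS_Task 7=34, LS_Task 10=40) = 34; LS_Task 3 = 34−14 = 20
LF_Task 2 = min(LS_Task 5=14, LS_Task 6=24, LS_Task 9=33) = 14; LS_Task 2 = 14−14 = 0
LF_Task 1 = min(LS_Task 5=14, LS_Task 10=40) = 14; LS_Task 1 = 14−7 = 7
Slack_Task 6 = LS_Task 6 − ES_Task 6 = 24 − 14 = 10

10 days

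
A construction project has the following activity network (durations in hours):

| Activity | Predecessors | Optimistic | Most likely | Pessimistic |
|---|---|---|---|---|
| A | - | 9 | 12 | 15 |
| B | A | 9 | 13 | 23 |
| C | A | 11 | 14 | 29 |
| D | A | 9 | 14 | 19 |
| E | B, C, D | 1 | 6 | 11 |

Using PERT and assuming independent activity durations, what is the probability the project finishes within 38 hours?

0.868

te_A = (9 + 4·12 + 15)/6 = 72/6 = 12; σ²_A = ((15−9)/6)² = 1.000
te_B = (9 + 4·13 + 23)/6 = 84/6 = 14; σ²_B = ((23−9)/6)² = 5.444
te_C = (11 + 4·14 + 29)/6 = 96/6 = 16; σ²_C = ((29−11)/6)² = 9.000
te_D = (9 + 4·14 + 19)/6 = 84/6 = 14; σ²_D = ((19−9)/6)² = 2.778
te_E = (1 + 4·6 + 11)/6 = 36/6 = 6; σ²_E = ((11−1)/6)² = 2.778

Forward pass:
ES_A = 0; EF_A = 12
ES_B = 12; EF_B = 12+14 = 26
ES_C = 12; EF_C = 12+16 = 28
ES_D = 12; EF_D = 12+14 = 26
ES_E = max(EF_B=26, EF_C=28, EF_D=26) = 28; EF_E = 28+6 = 34
Expected project duration μ = 34 hours. Critical path: A → C → E.

Variance along critical path = 1.000 + 9.000 + 2.778 = 12.778; σ = √12.778 = 3.575 hours.
Z = (38 − 34) / 3.575 = 1.119
P(T ≤ 38) = Φ(1.119) ≈ 0.868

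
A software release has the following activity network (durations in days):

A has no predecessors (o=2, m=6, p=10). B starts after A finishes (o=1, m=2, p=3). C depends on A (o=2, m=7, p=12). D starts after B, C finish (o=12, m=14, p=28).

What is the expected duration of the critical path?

te_A = (2 + 4·6 + 10)/6 = 36/6 = 6
te_B = (1 + 4·2 + 3)/6 = 12/6 = 2
te_C = (2 + 4·7 + 12)/6 = 42/6 = 7
te_D = (12 + 4·14 + 28)/6 = 96/6 = 16

Forward pass:
ES_A = 0; EF_A = 6
ES_B = 6; EF_B = 6+2 = 8
ES_C = 6; EF_C = 6+7 = 13
ES_D = max(EF_B=8, EF_C=13) = 13; EF_D = 13+16 = 29
Expected project duration μ = 29 days. Critical path: A → C → D.

29 days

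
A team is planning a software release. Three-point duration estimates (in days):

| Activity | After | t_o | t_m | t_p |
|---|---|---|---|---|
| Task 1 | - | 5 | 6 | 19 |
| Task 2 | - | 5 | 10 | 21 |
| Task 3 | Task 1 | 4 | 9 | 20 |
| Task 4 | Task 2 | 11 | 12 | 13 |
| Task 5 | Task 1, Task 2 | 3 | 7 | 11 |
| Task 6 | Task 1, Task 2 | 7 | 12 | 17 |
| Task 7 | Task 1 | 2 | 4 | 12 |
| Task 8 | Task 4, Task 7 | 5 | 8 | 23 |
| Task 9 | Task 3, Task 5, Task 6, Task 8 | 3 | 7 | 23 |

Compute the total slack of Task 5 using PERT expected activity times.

te_Task 1 = (5 + 4·6 + 19)/6 = 48/6 = 8
te_Task 2 = (5 + 4·10 + 21)/6 = 66/6 = 11
te_Task 3 = (4 + 4·9 + 20)/6 = 60/6 = 10
te_Task 4 = (11 + 4·12 + 13)/6 = 72/6 = 12
te_Task 5 = (3 + 4·7 + 11)/6 = 42/6 = 7
te_Task 6 = (7 + 4·12 + 17)/6 = 72/6 = 12
te_Task 7 = (2 + 4·4 + 12)/6 = 30/6 = 5
te_Task 8 = (5 + 4·8 + 23)/6 = 60/6 = 10
te_Task 9 = (3 + 4·7 + 23)/6 = 54/6 = 9

Forward pass:
ES_Task 1 = 0; EF_Task 1 = 8
ES_Task 2 = 0; EF_Task 2 = 11
ES_Task 3 = 8; EF_Task 3 = 8+10 = 18
ES_Task 4 = 11; EF_Task 4 = 11+12 = 23
ES_Task 5 = max(EF_Task 1=8, EF_Task 2=11) = 11; EF_Task 5 = 11+7 = 18
ES_Task 6 = max(EF_Task 1=8, EF_Task 2=11) = 11; EF_Task 6 = 11+12 = 23
ES_Task 7 = 8; EF_Task 7 = 8+5 = 13
ES_Task 8 = max(EF_Task 4=23, EF_Task 7=13) = 23; EF_Task 8 = 23+10 = 33
ES_Task 9 = max(EF_Task 3=18, EF_Task 5=18, EF_Task 6=23, EF_Task 8=33) = 33; EF_Task 9 = 33+9 = 42
Expected project duration μ = 42 days. Critical path: Task 2 → Task 4 → Task 8 → Task 9.

Backward pass:
LF_Task 9 = 42; LS_Task 9 = 42−9 = 33
LF_Task 8 = LS_Task 9 = 33; LS_Task 8 = 33−10 = 23
LF_Task 7 = LS_Task 8 = 23; LS_Task 7 = 23−5 = 18
LF_Task 6 = LS_Task 9 = 33; LS_Task 6 = 33−12 = 21
LF_Task 5 = LS_Task 9 = 33; LS_Task 5 = 33−7 = 26
LF_Task 4 = LS_Task 8 = 23; LS_Task 4 = 23−12 = 11
LF_Task 3 = LS_Task 9 = 33; LS_Task 3 = 33−10 = 23
LF_Task 2 = min(LS_Task 4=11, LS_Task 5=26, LS_Task 6=21) = 11; LS_Task 2 = 11−11 = 0
LF_Task 1 = min(LS_Task 3=23, LS_Task 5=26, LS_Task 6=21, LS_Task 7=18) = 18; LS_Task 1 = 18−8 = 10
Slack_Task 5 = LS_Task 5 − ES_Task 5 = 26 − 11 = 15

15 days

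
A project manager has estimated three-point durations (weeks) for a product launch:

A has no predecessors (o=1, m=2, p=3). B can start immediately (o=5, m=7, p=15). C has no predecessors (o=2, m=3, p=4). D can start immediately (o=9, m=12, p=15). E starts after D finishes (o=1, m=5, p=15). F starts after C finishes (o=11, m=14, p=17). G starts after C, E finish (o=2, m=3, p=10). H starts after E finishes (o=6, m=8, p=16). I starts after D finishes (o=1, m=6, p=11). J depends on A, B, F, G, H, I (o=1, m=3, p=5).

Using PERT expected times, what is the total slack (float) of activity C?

10 weeks

te_A = (1 + 4·2 + 3)/6 = 12/6 = 2
te_B = (5 + 4·7 + 15)/6 = 48/6 = 8
te_C = (2 + 4·3 + 4)/6 = 18/6 = 3
te_D = (9 + 4·12 + 15)/6 = 72/6 = 12
te_E = (1 + 4·5 + 15)/6 = 36/6 = 6
te_F = (11 + 4·14 + 17)/6 = 84/6 = 14
te_G = (2 + 4·3 + 10)/6 = 24/6 = 4
te_H = (6 + 4·8 + 16)/6 = 54/6 = 9
te_I = (1 + 4·6 + 11)/6 = 36/6 = 6
te_J = (1 + 4·3 + 5)/6 = 18/6 = 3

Forward pass:
ES_A = 0; EF_A = 2
ES_B = 0; EF_B = 8
ES_C = 0; EF_C = 3
ES_D = 0; EF_D = 12
ES_E = 12; EF_E = 12+6 = 18
ES_F = 3; EF_F = 3+14 = 17
ES_G = max(EF_C=3, EF_E=18) = 18; EF_G = 18+4 = 22
ES_H = 18; EF_H = 18+9 = 27
ES_I = 12; EF_I = 12+6 = 18
ES_J = max(EF_A=2, EF_B=8, EF_F=17, EF_G=22, EF_H=27, EF_I=18) = 27; EF_J = 27+3 = 30
Expected project duration μ = 30 weeks. Critical path: D → E → H → J.

Backward pass:
LF_J = 30; LS_J = 30−3 = 27
LF_I = LS_J = 27; LS_I = 27−6 = 21
LF_H = LS_J = 27; LS_H = 27−9 = 18
LF_G = LS_J = 27; LS_G = 27−4 = 23
LF_F = LS_J = 27; LS_F = 27−14 = 13
LF_E = min(LS_G=23, LS_H=18) = 18; LS_E = 18−6 = 12
LF_D = min(LS_E=12, LS_I=21) = 12; LS_D = 12−12 = 0
LF_C = min(LS_F=13, LS_G=23) = 13; LS_C = 13−3 = 10
LF_B = LS_J = 27; LS_B = 27−8 = 19
LF_A = LS_J = 27; LS_A = 27−2 = 25
Slack_C = LS_C − ES_C = 10 − 0 = 10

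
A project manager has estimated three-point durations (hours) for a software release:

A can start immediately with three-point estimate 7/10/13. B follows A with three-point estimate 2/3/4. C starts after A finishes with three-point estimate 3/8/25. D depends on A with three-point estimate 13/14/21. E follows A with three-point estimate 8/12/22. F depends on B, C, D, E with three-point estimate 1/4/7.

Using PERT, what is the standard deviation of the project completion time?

1.94 hours

te_A = (7 + 4·10 + 13)/6 = 60/6 = 10; σ²_A = ((13−7)/6)² = 1.000
te_B = (2 + 4·3 + 4)/6 = 18/6 = 3; σ²_B = ((4−2)/6)² = 0.111
te_C = (3 + 4·8 + 25)/6 = 60/6 = 10; σ²_C = ((25−3)/6)² = 13.444
te_D = (13 + 4·14 + 21)/6 = 90/6 = 15; σ²_D = ((21−13)/6)² = 1.778
te_E = (8 + 4·12 + 22)/6 = 78/6 = 13; σ²_E = ((22−8)/6)² = 5.444
te_F = (1 + 4·4 + 7)/6 = 24/6 = 4; σ²_F = ((7−1)/6)² = 1.000

Forward pass:
ES_A = 0; EF_A = 10
ES_B = 10; EF_B = 10+3 = 13
ES_C = 10; EF_C = 10+10 = 20
ES_D = 10; EF_D = 10+15 = 25
ES_E = 10; EF_E = 10+13 = 23
ES_F = max(EF_B=13, EF_C=20, EF_D=25, EF_E=23) = 25; EF_F = 25+4 = 29
Expected project duration μ = 29 hours. Critical path: A → D → F.

Variance along critical path = 1.000 + 1.778 + 1.000 = 3.778
σ = √3.778 = 1.944 hours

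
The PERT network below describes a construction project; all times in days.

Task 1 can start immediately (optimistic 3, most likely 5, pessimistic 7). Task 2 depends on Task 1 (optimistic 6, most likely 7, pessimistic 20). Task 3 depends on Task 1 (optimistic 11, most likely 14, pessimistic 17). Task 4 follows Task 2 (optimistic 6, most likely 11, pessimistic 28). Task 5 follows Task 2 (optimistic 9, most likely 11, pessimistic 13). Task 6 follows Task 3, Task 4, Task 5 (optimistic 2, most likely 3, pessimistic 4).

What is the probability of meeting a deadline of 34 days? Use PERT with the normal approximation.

te_Task 1 = (3 + 4·5 + 7)/6 = 30/6 = 5; σ²_Task 1 = ((7−3)/6)² = 0.444
te_Task 2 = (6 + 4·7 + 20)/6 = 54/6 = 9; σ²_Task 2 = ((20−6)/6)² = 5.444
te_Task 3 = (11 + 4·14 + 17)/6 = 84/6 = 14; σ²_Task 3 = ((17−11)/6)² = 1.000
te_Task 4 = (6 + 4·11 + 28)/6 = 78/6 = 13; σ²_Task 4 = ((28−6)/6)² = 13.444
te_Task 5 = (9 + 4·11 + 13)/6 = 66/6 = 11; σ²_Task 5 = ((13−9)/6)² = 0.444
te_Task 6 = (2 + 4·3 + 4)/6 = 18/6 = 3; σ²_Task 6 = ((4−2)/6)² = 0.111

Forward pass:
ES_Task 1 = 0; EF_Task 1 = 5
ES_Task 2 = 5; EF_Task 2 = 5+9 = 14
ES_Task 3 = 5; EF_Task 3 = 5+14 = 19
ES_Task 4 = 14; EF_Task 4 = 14+13 = 27
ES_Task 5 = 14; EF_Task 5 = 14+11 = 25
ES_Task 6 = max(EF_Task 3=19, EF_Task 4=27, EF_Task 5=25) = 27; EF_Task 6 = 27+3 = 30
Expected project duration μ = 30 days. Critical path: Task 1 → Task 2 → Task 4 → Task 6.

Variance along critical path = 0.444 + 5.444 + 13.444 + 0.111 = 19.444; σ = √19.444 = 4.410 days.
Z = (34 − 30) / 4.410 = 0.907
P(T ≤ 34) = Φ(0.907) ≈ 0.818

0.818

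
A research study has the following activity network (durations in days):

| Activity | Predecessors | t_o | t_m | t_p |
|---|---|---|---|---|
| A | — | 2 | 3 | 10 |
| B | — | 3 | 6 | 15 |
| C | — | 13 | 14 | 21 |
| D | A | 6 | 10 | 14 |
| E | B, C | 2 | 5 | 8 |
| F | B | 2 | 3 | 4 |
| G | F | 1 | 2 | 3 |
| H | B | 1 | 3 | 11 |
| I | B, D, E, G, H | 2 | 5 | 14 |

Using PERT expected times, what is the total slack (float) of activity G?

te_A = (2 + 4·3 + 10)/6 = 24/6 = 4
te_B = (3 + 4·6 + 15)/6 = 42/6 = 7
te_C = (13 + 4·14 + 21)/6 = 90/6 = 15
te_D = (6 + 4·10 + 14)/6 = 60/6 = 10
te_E = (2 + 4·5 + 8)/6 = 30/6 = 5
te_F = (2 + 4·3 + 4)/6 = 18/6 = 3
te_G = (1 + 4·2 + 3)/6 = 12/6 = 2
te_H = (1 + 4·3 + 11)/6 = 24/6 = 4
te_I = (2 + 4·5 + 14)/6 = 36/6 = 6

Forward pass:
ES_A = 0; EF_A = 4
ES_B = 0; EF_B = 7
ES_C = 0; EF_C = 15
ES_D = 4; EF_D = 4+10 = 14
ES_E = max(EF_B=7, EF_C=15) = 15; EF_E = 15+5 = 20
ES_F = 7; EF_F = 7+3 = 10
ES_G = 10; EF_G = 10+2 = 12
ES_H = 7; EF_H = 7+4 = 11
ES_I = max(EF_B=7, EF_D=14, EF_E=20, EF_G=12, EF_H=11) = 20; EF_I = 20+6 = 26
Expected project duration μ = 26 days. Critical path: C → E → I.

Backward pass:
LF_I = 26; LS_I = 26−6 = 20
LF_H = LS_I = 20; LS_H = 20−4 = 16
LF_G = LS_I = 20; LS_G = 20−2 = 18
LF_F = LS_G = 18; LS_F = 18−3 = 15
LF_E = LS_I = 20; LS_E = 20−5 = 15
LF_D = LS_I = 20; LS_D = 20−10 = 10
LF_C = LS_E = 15; LS_C = 15−15 = 0
LF_B = min(LS_E=15, LS_F=15, LS_H=16, LS_I=20) = 15; LS_B = 15−7 = 8
LF_A = LS_D = 10; LS_A = 10−4 = 6
Slack_G = LS_G − ES_G = 18 − 10 = 8

8 days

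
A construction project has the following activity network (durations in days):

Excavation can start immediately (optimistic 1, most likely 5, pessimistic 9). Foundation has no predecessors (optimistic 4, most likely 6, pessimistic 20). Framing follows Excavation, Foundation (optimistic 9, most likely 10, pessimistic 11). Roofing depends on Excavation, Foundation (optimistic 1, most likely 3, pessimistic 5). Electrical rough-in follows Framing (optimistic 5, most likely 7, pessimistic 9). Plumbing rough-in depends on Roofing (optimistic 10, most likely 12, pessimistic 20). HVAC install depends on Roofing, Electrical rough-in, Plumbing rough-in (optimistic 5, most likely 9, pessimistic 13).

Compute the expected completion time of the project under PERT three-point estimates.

te_Excavation = (1 + 4·5 + 9)/6 = 30/6 = 5
te_Foundation = (4 + 4·6 + 20)/6 = 48/6 = 8
te_Framing = (9 + 4·10 + 11)/6 = 60/6 = 10
te_Roofing = (1 + 4·3 + 5)/6 = 18/6 = 3
te_Electrical rough-in = (5 + 4·7 + 9)/6 = 42/6 = 7
te_Plumbing rough-in = (10 + 4·12 + 20)/6 = 78/6 = 13
te_HVAC install = (5 + 4·9 + 13)/6 = 54/6 = 9

Forward pass:
ES_Excavation = 0; EF_Excavation = 5
ES_Foundation = 0; EF_Foundation = 8
ES_Framing = max(EF_Excavation=5, EF_Foundation=8) = 8; EF_Framing = 8+10 = 18
ES_Roofing = max(EF_Excavation=5, EF_Foundation=8) = 8; EF_Roofing = 8+3 = 11
ES_Electrical rough-in = 18; EF_Electrical rough-in = 18+7 = 25
ES_Plumbing rough-in = 11; EF_Plumbing rough-in = 11+13 = 24
ES_HVAC install = max(EF_Roofing=11, EF_Electrical rough-in=25, EF_Plumbing rough-in=24) = 25; EF_HVAC install = 25+9 = 34
Expected project duration μ = 34 days. Critical path: Foundation → Framing → Electrical rough-in → HVAC install.

34 days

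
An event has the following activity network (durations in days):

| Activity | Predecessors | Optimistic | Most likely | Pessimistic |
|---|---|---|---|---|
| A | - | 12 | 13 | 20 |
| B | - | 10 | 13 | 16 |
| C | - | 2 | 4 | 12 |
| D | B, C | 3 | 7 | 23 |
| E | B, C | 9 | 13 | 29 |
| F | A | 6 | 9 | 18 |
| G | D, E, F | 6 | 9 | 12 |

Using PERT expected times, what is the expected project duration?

37 days

te_A = (12 + 4·13 + 20)/6 = 84/6 = 14
te_B = (10 + 4·13 + 16)/6 = 78/6 = 13
te_C = (2 + 4·4 + 12)/6 = 30/6 = 5
te_D = (3 + 4·7 + 23)/6 = 54/6 = 9
te_E = (9 + 4·13 + 29)/6 = 90/6 = 15
te_F = (6 + 4·9 + 18)/6 = 60/6 = 10
te_G = (6 + 4·9 + 12)/6 = 54/6 = 9

Forward pass:
ES_A = 0; EF_A = 14
ES_B = 0; EF_B = 13
ES_C = 0; EF_C = 5
ES_D = max(EF_B=13, EF_C=5) = 13; EF_D = 13+9 = 22
ES_E = max(EF_B=13, EF_C=5) = 13; EF_E = 13+15 = 28
ES_F = 14; EF_F = 14+10 = 24
ES_G = max(EF_D=22, EF_E=28, EF_F=24) = 28; EF_G = 28+9 = 37
Expected project duration μ = 37 days. Critical path: B → E → G.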